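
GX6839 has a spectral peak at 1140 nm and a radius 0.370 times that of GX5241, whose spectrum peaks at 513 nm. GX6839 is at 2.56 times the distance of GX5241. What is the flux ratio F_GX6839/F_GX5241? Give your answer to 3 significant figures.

8.57×10^-4

Wien's law: T_GX6839/T_GX5241 = λ_GX5241/λ_GX6839 = 513/1140 = 0.4500.
L_GX6839/L_GX5241 = (R_GX6839/R_GX5241)²(T_GX6839/T_GX5241)⁴ = (0.370)²(0.4500)⁴ = 0.005614.
F_GX6839/F_GX5241 = (L_GX6839/L_GX5241)/(d_GX6839/d_GX5241)² = 0.005614/(2.56)² = 8.566×10^-4.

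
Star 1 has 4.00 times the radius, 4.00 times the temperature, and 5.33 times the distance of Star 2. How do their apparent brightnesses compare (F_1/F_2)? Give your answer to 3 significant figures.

L_1/L_2 = (R_1/R_2)²(T_1/T_2)⁴ = (4.00)² × (4.00)⁴ = 4096.
F_1/F_2 = (L_1/L_2)/(d_1/d_2)² = 4096 / (5.33)² = 144.2.

144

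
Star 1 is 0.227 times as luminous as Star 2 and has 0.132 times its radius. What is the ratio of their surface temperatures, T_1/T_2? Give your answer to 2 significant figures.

1.9

L ∝ R²T⁴ gives T ∝ (L/R²)^(1/4), so
T_1/T_2 = (0.227 / 0.132²)^(1/4) = (13.03)^(1/4) = 1.900.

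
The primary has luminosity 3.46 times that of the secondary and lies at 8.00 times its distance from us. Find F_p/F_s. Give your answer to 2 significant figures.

F = L/(4πd²), so F_p/F_s = (L_p/L_s) / (d_p/d_s)²
= 3.46 / (8.00)² = 3.46 / 64.00 = 0.05406.

0.054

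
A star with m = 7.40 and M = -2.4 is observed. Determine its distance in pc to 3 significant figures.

912 pc

m − M = 5 log₁₀(d/10 pc)
7.40 − (-2.4) = 9.80 = 5 log₁₀(d/10)
d = 10 × 10^(9.80/5) = 10 × 10^1.960 = 912.0 pc.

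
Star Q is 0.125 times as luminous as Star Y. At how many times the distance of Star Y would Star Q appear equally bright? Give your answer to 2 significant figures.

Equal flux requires L_Q/d_Q² = L_Y/d_Y², so d_Q/d_Y = √(L_Q/L_Y)
= √(0.125) = 0.3536.

0.35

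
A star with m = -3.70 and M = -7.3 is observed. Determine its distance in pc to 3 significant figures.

52.5 pc

m − M = 5 log₁₀(d/10 pc)
-3.70 − (-7.3) = 3.60 = 5 log₁₀(d/10)
d = 10 × 10^(3.60/5) = 10 × 10^0.720 = 52.48 pc.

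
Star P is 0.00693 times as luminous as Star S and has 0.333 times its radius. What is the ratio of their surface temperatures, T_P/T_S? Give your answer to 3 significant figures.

L ∝ R²T⁴ gives T ∝ (L/R²)^(1/4), so
T_P/T_S = (0.00693 / 0.333²)^(1/4) = (0.06249)^(1/4) = 0.5000.

0.500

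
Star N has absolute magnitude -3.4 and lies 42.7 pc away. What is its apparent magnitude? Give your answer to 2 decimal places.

m = M + 5 log₁₀(d/10 pc) = -3.4 + 5 log₁₀(42.7/10)
  = -3.4 + 5 × 0.630 = -3.4 + 3.15 = -0.25.

-0.25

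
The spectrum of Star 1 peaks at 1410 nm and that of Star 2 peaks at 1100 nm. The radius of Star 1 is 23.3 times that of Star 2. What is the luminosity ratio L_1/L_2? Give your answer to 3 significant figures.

201

Wien's law gives T ∝ 1/λ_max, so T_1/T_2 = λ_2/λ_1 = 1100/1410 = 0.7801.
Then L ∝ R²T⁴ gives L_1/L_2 = (23.3)² × (0.7801)⁴ = 542.9 × 0.3704 = 201.1.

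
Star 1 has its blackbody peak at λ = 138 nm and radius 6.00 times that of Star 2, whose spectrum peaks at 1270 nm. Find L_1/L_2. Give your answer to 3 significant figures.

Wien's law gives T ∝ 1/λ_max, so T_1/T_2 = λ_2/λ_1 = 1270/138 = 9.203.
Then L ∝ R²T⁴ gives L_1/L_2 = (6.00)² × (9.203)⁴ = 36.00 × 7173 = 2.582×10^5.

2.58×10^5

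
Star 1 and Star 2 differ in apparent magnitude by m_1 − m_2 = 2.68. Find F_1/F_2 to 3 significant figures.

F_1/F_2 = 10^(−(m_1 − m_2)/2.5) = 10^(-2.68/2.5) = 10^-1.072 = 0.08472.

0.0847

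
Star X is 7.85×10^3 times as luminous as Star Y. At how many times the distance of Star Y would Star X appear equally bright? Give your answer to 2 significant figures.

89

Equal flux requires L_X/d_X² = L_Y/d_Y², so d_X/d_Y = √(L_X/L_Y)
= √(7.85×10^3) = 88.60.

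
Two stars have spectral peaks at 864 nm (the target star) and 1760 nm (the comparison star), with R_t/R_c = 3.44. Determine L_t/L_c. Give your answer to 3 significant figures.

204

Wien's law gives T ∝ 1/λ_max, so T_t/T_c = λ_c/λ_t = 1760/864 = 2.037.
Then L ∝ R²T⁴ gives L_t/L_c = (3.44)² × (2.037)⁴ = 11.83 × 17.22 = 203.8.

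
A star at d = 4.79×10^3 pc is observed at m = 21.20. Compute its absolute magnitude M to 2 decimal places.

7.80

M = m − 5 log₁₀(d/10 pc) = 21.20 − 5 log₁₀(4.79×10^3/10)
  = 21.20 − 5 × 2.680 = 21.20 − 13.40 = 7.80.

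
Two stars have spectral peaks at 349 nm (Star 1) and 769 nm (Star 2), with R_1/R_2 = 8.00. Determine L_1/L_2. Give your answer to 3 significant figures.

Wien's law gives T ∝ 1/λ_max, so T_1/T_2 = λ_2/λ_1 = 769/349 = 2.203.
Then L ∝ R²T⁴ gives L_1/L_2 = (8.00)² × (2.203)⁴ = 64.00 × 23.57 = 1509.

1.51×10^3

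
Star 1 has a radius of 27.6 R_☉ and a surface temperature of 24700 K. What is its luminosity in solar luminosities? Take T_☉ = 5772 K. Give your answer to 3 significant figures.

2.55×10^5 solar luminosities

L/L_☉ = (R/R_☉)² (T/T_☉)⁴ = (27.6)² × (24700/5772)⁴
       = 761.8 × (4.279)⁴ = 761.8 × 335.3 = 2.554×10^5.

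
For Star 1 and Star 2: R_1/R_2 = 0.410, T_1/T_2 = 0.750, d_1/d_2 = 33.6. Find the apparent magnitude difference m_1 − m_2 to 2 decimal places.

10.82

L_1/L_2 = (0.410)²(0.750)⁴ = 0.05319.
F_1/F_2 = (L_1/L_2)/(d_1/d_2)² = 0.05319/1129 = 4.711×10^-5.
m_1 − m_2 = −2.5 log₁₀(4.711×10^-5) = 10.82.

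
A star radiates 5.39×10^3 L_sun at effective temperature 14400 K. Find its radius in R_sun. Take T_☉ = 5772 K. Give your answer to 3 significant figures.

11.8 R_sun

R/R_☉ = √(L/L_☉) / (T/T_☉)² = √(5.39×10^3) / (2.495)²
       = 73.42 / 6.224 = 11.80.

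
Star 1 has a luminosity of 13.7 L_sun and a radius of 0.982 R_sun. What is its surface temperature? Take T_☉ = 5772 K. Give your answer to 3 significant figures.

1.12×10^4 K

T/T_☉ = (L/L_☉)^(1/4) / (R/R_☉)^(1/2)
T = 5772 × (13.7)^(1/4) / √(0.982) = 5772 × 1.924 / 0.9910 = 1.121×10^4 K.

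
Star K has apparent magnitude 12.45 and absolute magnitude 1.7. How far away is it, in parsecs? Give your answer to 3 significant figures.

m − M = 5 log₁₀(d/10 pc)
12.45 − (1.7) = 10.75 = 5 log₁₀(d/10)
d = 10 × 10^(10.75/5) = 10 × 10^2.150 = 1413 pc.

1.41×10^3 pc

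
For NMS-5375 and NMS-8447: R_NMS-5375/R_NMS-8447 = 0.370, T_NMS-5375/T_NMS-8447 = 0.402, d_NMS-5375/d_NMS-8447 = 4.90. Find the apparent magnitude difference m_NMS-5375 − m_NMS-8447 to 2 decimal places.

9.57

L_NMS-5375/L_NMS-8447 = (0.370)²(0.402)⁴ = 0.003575.
F_NMS-5375/F_NMS-8447 = (L_NMS-5375/L_NMS-8447)/(d_NMS-5375/d_NMS-8447)² = 0.003575/24.01 = 1.489×10^-4.
m_NMS-5375 − m_NMS-8447 = −2.5 log₁₀(1.489×10^-4) = 9.57.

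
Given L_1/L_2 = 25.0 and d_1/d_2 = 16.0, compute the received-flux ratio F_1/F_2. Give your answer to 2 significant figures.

0.098

F = L/(4πd²), so F_1/F_2 = (L_1/L_2) / (d_1/d_2)²
= 25.0 / (16.0)² = 25.0 / 256.0 = 0.09766.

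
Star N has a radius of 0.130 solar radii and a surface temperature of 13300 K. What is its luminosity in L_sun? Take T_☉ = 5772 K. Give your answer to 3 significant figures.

L/L_☉ = (R/R_☉)² (T/T_☉)⁴ = (0.130)² × (13300/5772)⁴
       = 0.01690 × (2.304)⁴ = 0.01690 × 28.19 = 0.4764.

0.476 L_sun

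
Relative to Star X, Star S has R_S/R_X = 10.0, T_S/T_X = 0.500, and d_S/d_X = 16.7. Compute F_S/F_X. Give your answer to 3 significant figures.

L_S/L_X = (R_S/R_X)²(T_S/T_X)⁴ = (10.0)² × (0.500)⁴ = 6.250.
F_S/F_X = (L_S/L_X)/(d_S/d_X)² = 6.250 / (16.7)² = 0.02241.

0.0224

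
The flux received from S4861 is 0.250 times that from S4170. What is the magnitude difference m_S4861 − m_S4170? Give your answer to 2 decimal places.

1.51

m_S4861 − m_S4170 = −2.5 log₁₀(F_S4861/F_S4170) = −2.5 log₁₀(0.250) = −2.5 × (-0.602) = 1.505.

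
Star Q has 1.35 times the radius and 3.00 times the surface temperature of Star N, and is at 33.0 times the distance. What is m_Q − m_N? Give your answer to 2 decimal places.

L_Q/L_N = (1.35)²(3.00)⁴ = 147.6.
F_Q/F_N = (L_Q/L_N)/(d_Q/d_N)² = 147.6/1089 = 0.1356.
m_Q − m_N = −2.5 log₁₀(0.1356) = 2.17.

2.17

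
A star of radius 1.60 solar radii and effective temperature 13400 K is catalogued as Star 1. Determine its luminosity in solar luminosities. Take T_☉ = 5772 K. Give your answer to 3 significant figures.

74.4 solar luminosities

L/L_☉ = (R/R_☉)² (T/T_☉)⁴ = (1.60)² × (13400/5772)⁴
       = 2.560 × (2.322)⁴ = 2.560 × 29.05 = 74.36.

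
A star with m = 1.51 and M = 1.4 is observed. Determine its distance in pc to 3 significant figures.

10.5 pc

m − M = 5 log₁₀(d/10 pc)
1.51 − (1.4) = 0.11 = 5 log₁₀(d/10)
d = 10 × 10^(0.11/5) = 10 × 10^0.022 = 10.52 pc.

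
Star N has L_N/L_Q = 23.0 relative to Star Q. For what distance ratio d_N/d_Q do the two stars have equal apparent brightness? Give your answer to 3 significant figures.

Equal flux requires L_N/d_N² = L_Q/d_Q², so d_N/d_Q = √(L_N/L_Q)
= √(23.0) = 4.796.

4.80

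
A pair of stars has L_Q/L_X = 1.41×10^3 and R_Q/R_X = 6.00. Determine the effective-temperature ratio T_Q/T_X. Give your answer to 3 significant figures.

L ∝ R²T⁴ gives T ∝ (L/R²)^(1/4), so
T_Q/T_X = (1.41×10^3 / 6.00²)^(1/4) = (39.17)^(1/4) = 2.502.

2.50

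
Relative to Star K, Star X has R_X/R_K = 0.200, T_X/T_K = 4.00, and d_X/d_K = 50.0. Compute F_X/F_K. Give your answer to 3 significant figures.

0.00410

L_X/L_K = (R_X/R_K)²(T_X/T_K)⁴ = (0.200)² × (4.00)⁴ = 10.24.
F_X/F_K = (L_X/L_K)/(d_X/d_K)² = 10.24 / (50.0)² = 0.004096.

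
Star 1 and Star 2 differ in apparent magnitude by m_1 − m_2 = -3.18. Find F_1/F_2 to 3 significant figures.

F_1/F_2 = 10^(−(m_1 − m_2)/2.5) = 10^(3.18/2.5) = 10^1.272 = 18.71.

18.7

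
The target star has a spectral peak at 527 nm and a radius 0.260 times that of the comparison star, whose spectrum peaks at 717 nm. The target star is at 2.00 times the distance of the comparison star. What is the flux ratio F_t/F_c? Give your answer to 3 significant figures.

0.0579

Wien's law: T_t/T_c = λ_c/λ_t = 717/527 = 1.361.
L_t/L_c = (R_t/R_c)²(T_t/T_c)⁴ = (0.260)²(1.361)⁴ = 0.2316.
F_t/F_c = (L_t/L_c)/(d_t/d_c)² = 0.2316/(2.00)² = 0.05791.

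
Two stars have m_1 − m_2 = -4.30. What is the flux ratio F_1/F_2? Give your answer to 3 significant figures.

52.5

F_1/F_2 = 10^(−(m_1 − m_2)/2.5) = 10^(4.30/2.5) = 10^1.720 = 52.48.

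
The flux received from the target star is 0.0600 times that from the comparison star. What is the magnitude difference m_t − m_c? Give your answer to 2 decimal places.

3.05

m_t − m_c = −2.5 log₁₀(F_t/F_c) = −2.5 log₁₀(0.0600) = −2.5 × (-1.222) = 3.055.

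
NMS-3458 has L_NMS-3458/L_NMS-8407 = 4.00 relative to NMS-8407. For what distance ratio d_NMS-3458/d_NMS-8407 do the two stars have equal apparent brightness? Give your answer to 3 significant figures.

2.00

Equal flux requires L_NMS-3458/d_NMS-3458² = L_NMS-8407/d_NMS-8407², so d_NMS-3458/d_NMS-8407 = √(L_NMS-3458/L_NMS-8407)
= √(4.00) = 2.000.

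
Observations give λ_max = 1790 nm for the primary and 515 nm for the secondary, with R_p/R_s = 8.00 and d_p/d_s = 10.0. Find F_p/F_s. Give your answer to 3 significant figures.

0.00439

Wien's law: T_p/T_s = λ_s/λ_p = 515/1790 = 0.2877.
L_p/L_s = (R_p/R_s)²(T_p/T_s)⁴ = (8.00)²(0.2877)⁴ = 0.4385.
F_p/F_s = (L_p/L_s)/(d_p/d_s)² = 0.4385/(10.0)² = 0.004385.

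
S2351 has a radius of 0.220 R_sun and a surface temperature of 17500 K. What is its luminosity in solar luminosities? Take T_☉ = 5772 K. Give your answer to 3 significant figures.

4.09 solar luminosities

L/L_☉ = (R/R_☉)² (T/T_☉)⁴ = (0.220)² × (17500/5772)⁴
       = 0.04840 × (3.032)⁴ = 0.04840 × 84.50 = 4.090.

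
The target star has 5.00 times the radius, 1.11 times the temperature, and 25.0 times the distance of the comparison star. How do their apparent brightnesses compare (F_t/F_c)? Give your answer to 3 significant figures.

L_t/L_c = (R_t/R_c)²(T_t/T_c)⁴ = (5.00)² × (1.11)⁴ = 37.95.
F_t/F_c = (L_t/L_c)/(d_t/d_c)² = 37.95 / (25.0)² = 0.06072.

0.0607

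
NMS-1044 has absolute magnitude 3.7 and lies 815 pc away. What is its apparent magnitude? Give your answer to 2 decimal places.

m = M + 5 log₁₀(d/10 pc) = 3.7 + 5 log₁₀(815/10)
  = 3.7 + 5 × 1.911 = 3.7 + 9.56 = 13.26.

13.26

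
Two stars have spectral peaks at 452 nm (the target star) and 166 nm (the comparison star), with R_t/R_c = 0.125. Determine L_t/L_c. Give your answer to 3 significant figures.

2.84×10^-4

Wien's law gives T ∝ 1/λ_max, so T_t/T_c = λ_c/λ_t = 166/452 = 0.3673.
Then L ∝ R²T⁴ gives L_t/L_c = (0.125)² × (0.3673)⁴ = 0.01562 × 0.01819 = 2.842×10^-4.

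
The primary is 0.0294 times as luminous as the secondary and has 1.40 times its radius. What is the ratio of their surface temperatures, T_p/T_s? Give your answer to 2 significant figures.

0.35

L ∝ R²T⁴ gives T ∝ (L/R²)^(1/4), so
T_p/T_s = (0.0294 / 1.40²)^(1/4) = (0.01500)^(1/4) = 0.3500.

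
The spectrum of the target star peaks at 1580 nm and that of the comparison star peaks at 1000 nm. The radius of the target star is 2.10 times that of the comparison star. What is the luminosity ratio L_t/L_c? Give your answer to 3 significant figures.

Wien's law gives T ∝ 1/λ_max, so T_t/T_c = λ_c/λ_t = 1000/1580 = 0.6329.
Then L ∝ R²T⁴ gives L_t/L_c = (2.10)² × (0.6329)⁴ = 4.410 × 0.1605 = 0.7076.

0.708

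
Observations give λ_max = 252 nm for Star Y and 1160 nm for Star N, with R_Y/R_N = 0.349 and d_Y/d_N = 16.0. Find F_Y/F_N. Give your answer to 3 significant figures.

0.214

Wien's law: T_Y/T_N = λ_N/λ_Y = 1160/252 = 4.603.
L_Y/L_N = (R_Y/R_N)²(T_Y/T_N)⁴ = (0.349)²(4.603)⁴ = 54.69.
F_Y/F_N = (L_Y/L_N)/(d_Y/d_N)² = 54.69/(16.0)² = 0.2136.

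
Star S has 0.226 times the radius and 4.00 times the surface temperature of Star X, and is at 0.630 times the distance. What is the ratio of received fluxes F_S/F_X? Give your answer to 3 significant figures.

L_S/L_X = (R_S/R_X)²(T_S/T_X)⁴ = (0.226)² × (4.00)⁴ = 13.08.
F_S/F_X = (L_S/L_X)/(d_S/d_X)² = 13.08 / (0.630)² = 32.94.

32.9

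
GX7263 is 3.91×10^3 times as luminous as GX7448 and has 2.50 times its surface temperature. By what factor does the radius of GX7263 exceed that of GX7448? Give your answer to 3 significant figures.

L ∝ R²T⁴ gives R ∝ √L / T², so
R_GX7263/R_GX7448 = √(3.91×10^3) / (2.50)² = 62.53 / 6.250 = 10.00.

10.0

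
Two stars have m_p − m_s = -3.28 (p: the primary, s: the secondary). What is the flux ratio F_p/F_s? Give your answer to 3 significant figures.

20.5

F_p/F_s = 10^(−(m_p − m_s)/2.5) = 10^(3.28/2.5) = 10^1.312 = 20.51.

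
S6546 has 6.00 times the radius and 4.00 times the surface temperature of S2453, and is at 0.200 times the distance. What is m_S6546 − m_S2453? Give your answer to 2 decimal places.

-13.41

L_S6546/L_S2453 = (6.00)²(4.00)⁴ = 9216.
F_S6546/F_S2453 = (L_S6546/L_S2453)/(d_S6546/d_S2453)² = 9216/0.04000 = 2.304×10^5.
m_S6546 − m_S2453 = −2.5 log₁₀(2.304×10^5) = -13.41.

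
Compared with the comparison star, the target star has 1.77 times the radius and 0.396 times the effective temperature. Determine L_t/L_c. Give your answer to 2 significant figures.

From the Stefan–Boltzmann law, L ∝ R²T⁴, so
L_t/L_c = (R_t/R_c)² (T_t/T_c)⁴ = (1.77)² × (0.396)⁴ = 3.133 × 0.02459 = 0.07704.

0.077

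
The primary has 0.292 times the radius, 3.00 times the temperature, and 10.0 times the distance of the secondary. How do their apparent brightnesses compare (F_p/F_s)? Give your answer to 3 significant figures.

0.0691

L_p/L_s = (R_p/R_s)²(T_p/T_s)⁴ = (0.292)² × (3.00)⁴ = 6.906.
F_p/F_s = (L_p/L_s)/(d_p/d_s)² = 6.906 / (10.0)² = 0.06906.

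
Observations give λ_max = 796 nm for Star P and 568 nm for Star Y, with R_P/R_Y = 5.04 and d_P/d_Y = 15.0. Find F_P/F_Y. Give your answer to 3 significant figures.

0.0293

Wien's law: T_P/T_Y = λ_Y/λ_P = 568/796 = 0.7136.
L_P/L_Y = (R_P/R_Y)²(T_P/T_Y)⁴ = (5.04)²(0.7136)⁴ = 6.586.
F_P/F_Y = (L_P/L_Y)/(d_P/d_Y)² = 6.586/(15.0)² = 0.02927.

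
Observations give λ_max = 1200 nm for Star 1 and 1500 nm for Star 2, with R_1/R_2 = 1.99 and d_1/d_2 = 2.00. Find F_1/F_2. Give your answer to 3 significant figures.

Wien's law: T_1/T_2 = λ_2/λ_1 = 1500/1200 = 1.250.
L_1/L_2 = (R_1/R_2)²(T_1/T_2)⁴ = (1.99)²(1.250)⁴ = 9.668.
F_1/F_2 = (L_1/L_2)/(d_1/d_2)² = 9.668/(2.00)² = 2.417.

2.42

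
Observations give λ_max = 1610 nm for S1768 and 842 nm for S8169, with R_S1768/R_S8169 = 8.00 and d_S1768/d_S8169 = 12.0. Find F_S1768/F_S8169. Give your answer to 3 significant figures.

0.0332

Wien's law: T_S1768/T_S8169 = λ_S8169/λ_S1768 = 842/1610 = 0.5230.
L_S1768/L_S8169 = (R_S1768/R_S8169)²(T_S1768/T_S8169)⁴ = (8.00)²(0.5230)⁴ = 4.788.
F_S1768/F_S8169 = (L_S1768/L_S8169)/(d_S1768/d_S8169)² = 4.788/(12.0)² = 0.03325.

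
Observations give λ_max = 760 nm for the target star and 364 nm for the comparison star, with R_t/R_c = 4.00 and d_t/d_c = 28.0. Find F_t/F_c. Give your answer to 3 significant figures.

Wien's law: T_t/T_c = λ_c/λ_t = 364/760 = 0.4789.
L_t/L_c = (R_t/R_c)²(T_t/T_c)⁴ = (4.00)²(0.4789)⁴ = 0.8419.
F_t/F_c = (L_t/L_c)/(d_t/d_c)² = 0.8419/(28.0)² = 0.001074.

0.00107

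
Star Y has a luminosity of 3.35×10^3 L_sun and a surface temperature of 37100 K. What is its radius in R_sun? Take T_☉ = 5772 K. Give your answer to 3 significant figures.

R/R_☉ = √(L/L_☉) / (T/T_☉)² = √(3.35×10^3) / (6.428)²
       = 57.88 / 41.31 = 1.401.

1.40 R_sun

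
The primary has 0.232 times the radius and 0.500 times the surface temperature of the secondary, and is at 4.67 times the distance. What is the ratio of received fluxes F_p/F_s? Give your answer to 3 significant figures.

L_p/L_s = (R_p/R_s)²(T_p/T_s)⁴ = (0.232)² × (0.500)⁴ = 0.003364.
F_p/F_s = (L_p/L_s)/(d_p/d_s)² = 0.003364 / (4.67)² = 1.542×10^-4.

1.54×10^-4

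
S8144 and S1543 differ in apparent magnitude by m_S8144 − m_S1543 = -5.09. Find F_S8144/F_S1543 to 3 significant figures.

109

F_S8144/F_S1543 = 10^(−(m_S8144 − m_S1543)/2.5) = 10^(5.09/2.5) = 10^2.036 = 108.6.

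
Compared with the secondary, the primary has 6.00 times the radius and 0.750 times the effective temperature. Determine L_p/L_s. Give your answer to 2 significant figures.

11

From the Stefan–Boltzmann law, L ∝ R²T⁴, so
L_p/L_s = (R_p/R_s)² (T_p/T_s)⁴ = (6.00)² × (0.750)⁴ = 36.00 × 0.3164 = 11.39.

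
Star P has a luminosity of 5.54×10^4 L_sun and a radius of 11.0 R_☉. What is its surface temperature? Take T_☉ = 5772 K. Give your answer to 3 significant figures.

T/T_☉ = (L/L_☉)^(1/4) / (R/R_☉)^(1/2)
T = 5772 × (5.54×10^4)^(1/4) / √(11.0) = 5772 × 15.34 / 3.317 = 2.670×10^4 K.

2.67×10^4 K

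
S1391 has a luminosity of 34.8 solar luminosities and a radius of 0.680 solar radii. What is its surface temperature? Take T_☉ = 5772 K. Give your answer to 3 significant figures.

1.70×10^4 K

T/T_☉ = (L/L_☉)^(1/4) / (R/R_☉)^(1/2)
T = 5772 × (34.8)^(1/4) / √(0.680) = 5772 × 2.429 / 0.8246 = 1.700×10^4 K.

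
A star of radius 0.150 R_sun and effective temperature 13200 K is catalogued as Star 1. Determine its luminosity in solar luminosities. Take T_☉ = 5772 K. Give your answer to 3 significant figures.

0.615 solar luminosities

L/L_☉ = (R/R_☉)² (T/T_☉)⁴ = (0.150)² × (13200/5772)⁴
       = 0.02250 × (2.287)⁴ = 0.02250 × 27.35 = 0.6154.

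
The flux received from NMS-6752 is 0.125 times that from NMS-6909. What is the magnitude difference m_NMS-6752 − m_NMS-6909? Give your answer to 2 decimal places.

m_NMS-6752 − m_NMS-6909 = −2.5 log₁₀(F_NMS-6752/F_NMS-6909) = −2.5 log₁₀(0.125) = −2.5 × (-0.903) = 2.258.

2.26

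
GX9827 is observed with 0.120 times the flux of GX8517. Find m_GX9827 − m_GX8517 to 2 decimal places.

m_GX9827 − m_GX8517 = −2.5 log₁₀(F_GX9827/F_GX8517) = −2.5 log₁₀(0.120) = −2.5 × (-0.921) = 2.302.

2.30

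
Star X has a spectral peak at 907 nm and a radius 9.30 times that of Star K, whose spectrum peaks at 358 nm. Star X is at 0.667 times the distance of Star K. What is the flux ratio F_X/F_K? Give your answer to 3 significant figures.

4.72

Wien's law: T_X/T_K = λ_K/λ_X = 358/907 = 0.3947.
L_X/L_K = (R_X/R_K)²(T_X/T_K)⁴ = (9.30)²(0.3947)⁴ = 2.099.
F_X/F_K = (L_X/L_K)/(d_X/d_K)² = 2.099/(0.667)² = 4.719.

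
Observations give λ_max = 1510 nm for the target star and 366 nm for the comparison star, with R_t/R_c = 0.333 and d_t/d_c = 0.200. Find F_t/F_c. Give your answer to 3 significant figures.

0.00957

Wien's law: T_t/T_c = λ_c/λ_t = 366/1510 = 0.2424.
L_t/L_c = (R_t/R_c)²(T_t/T_c)⁴ = (0.333)²(0.2424)⁴ = 3.827×10^-4.
F_t/F_c = (L_t/L_c)/(d_t/d_c)² = 3.827×10^-4/(0.200)² = 0.009569.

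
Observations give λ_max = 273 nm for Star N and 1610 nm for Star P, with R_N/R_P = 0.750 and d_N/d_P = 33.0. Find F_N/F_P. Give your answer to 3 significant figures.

0.625

Wien's law: T_N/T_P = λ_P/λ_N = 1610/273 = 5.897.
L_N/L_P = (R_N/R_P)²(T_N/T_P)⁴ = (0.750)²(5.897)⁴ = 680.4.
F_N/F_P = (L_N/L_P)/(d_N/d_P)² = 680.4/(33.0)² = 0.6248.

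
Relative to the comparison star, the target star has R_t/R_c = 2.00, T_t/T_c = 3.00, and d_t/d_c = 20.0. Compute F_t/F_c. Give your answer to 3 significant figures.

L_t/L_c = (R_t/R_c)²(T_t/T_c)⁴ = (2.00)² × (3.00)⁴ = 324.0.
F_t/F_c = (L_t/L_c)/(d_t/d_c)² = 324.0 / (20.0)² = 0.8100.

0.810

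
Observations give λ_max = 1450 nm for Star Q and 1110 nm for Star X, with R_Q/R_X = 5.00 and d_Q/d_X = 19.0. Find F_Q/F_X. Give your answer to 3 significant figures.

0.0238

Wien's law: T_Q/T_X = λ_X/λ_Q = 1110/1450 = 0.7655.
L_Q/L_X = (R_Q/R_X)²(T_Q/T_X)⁴ = (5.00)²(0.7655)⁴ = 8.585.
F_Q/F_X = (L_Q/L_X)/(d_Q/d_X)² = 8.585/(19.0)² = 0.02378.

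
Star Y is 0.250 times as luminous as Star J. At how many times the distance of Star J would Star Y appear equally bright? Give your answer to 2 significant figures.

Equal flux requires L_Y/d_Y² = L_J/d_J², so d_Y/d_J = √(L_Y/L_J)
= √(0.250) = 0.5000.

0.50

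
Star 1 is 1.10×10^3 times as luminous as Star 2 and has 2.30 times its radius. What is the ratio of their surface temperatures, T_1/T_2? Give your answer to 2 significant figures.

3.8

L ∝ R²T⁴ gives T ∝ (L/R²)^(1/4), so
T_1/T_2 = (1.10×10^3 / 2.30²)^(1/4) = (207.9)^(1/4) = 3.797.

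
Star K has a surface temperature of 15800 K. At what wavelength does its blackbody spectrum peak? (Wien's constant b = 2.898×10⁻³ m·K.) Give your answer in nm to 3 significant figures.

λ_max = b/T = 2.898×10⁻³ / 15800 = 1.83×10^-7 m = 183.4 nm.

183 nm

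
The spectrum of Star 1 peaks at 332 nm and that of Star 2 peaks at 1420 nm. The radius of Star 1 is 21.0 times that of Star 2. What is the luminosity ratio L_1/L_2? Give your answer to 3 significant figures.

Wien's law gives T ∝ 1/λ_max, so T_1/T_2 = λ_2/λ_1 = 1420/332 = 4.277.
Then L ∝ R²T⁴ gives L_1/L_2 = (21.0)² × (4.277)⁴ = 441.0 × 334.7 = 1.476×10^5.

1.48×10^5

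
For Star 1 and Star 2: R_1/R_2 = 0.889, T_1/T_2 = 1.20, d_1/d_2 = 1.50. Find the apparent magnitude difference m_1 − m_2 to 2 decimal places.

0.34

L_1/L_2 = (0.889)²(1.20)⁴ = 1.639.
F_1/F_2 = (L_1/L_2)/(d_1/d_2)² = 1.639/2.250 = 0.7284.
m_1 − m_2 = −2.5 log₁₀(0.7284) = 0.34.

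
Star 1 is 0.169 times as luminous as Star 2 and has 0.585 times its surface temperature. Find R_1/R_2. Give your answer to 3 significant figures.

1.20

L ∝ R²T⁴ gives R ∝ √L / T², so
R_1/R_2 = √(0.169) / (0.585)² = 0.4111 / 0.3422 = 1.201.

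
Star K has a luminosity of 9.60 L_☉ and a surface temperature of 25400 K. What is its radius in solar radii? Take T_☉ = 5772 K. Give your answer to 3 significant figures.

R/R_☉ = √(L/L_☉) / (T/T_☉)² = √(9.60) / (4.401)²
       = 3.098 / 19.36 = 0.1600.

0.160 solar radii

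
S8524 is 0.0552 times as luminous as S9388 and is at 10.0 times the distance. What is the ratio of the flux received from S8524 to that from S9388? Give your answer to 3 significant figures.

5.52×10^-4

F = L/(4πd²), so F_S8524/F_S9388 = (L_S8524/L_S9388) / (d_S8524/d_S9388)²
= 0.0552 / (10.0)² = 0.0552 / 100.0 = 5.520×10^-4.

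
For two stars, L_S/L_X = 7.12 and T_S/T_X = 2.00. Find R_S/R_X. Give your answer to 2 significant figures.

0.67

L ∝ R²T⁴ gives R ∝ √L / T², so
R_S/R_X = √(7.12) / (2.00)² = 2.668 / 4.000 = 0.6671.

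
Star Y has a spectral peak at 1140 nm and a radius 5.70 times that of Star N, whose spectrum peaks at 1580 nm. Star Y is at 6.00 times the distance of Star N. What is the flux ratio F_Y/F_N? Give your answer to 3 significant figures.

3.33

Wien's law: T_Y/T_N = λ_N/λ_Y = 1580/1140 = 1.386.
L_Y/L_N = (R_Y/R_N)²(T_Y/T_N)⁴ = (5.70)²(1.386)⁴ = 119.9.
F_Y/F_N = (L_Y/L_N)/(d_Y/d_N)² = 119.9/(6.00)² = 3.330.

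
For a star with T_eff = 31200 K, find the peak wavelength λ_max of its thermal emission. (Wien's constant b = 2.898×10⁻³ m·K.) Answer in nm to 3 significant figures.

λ_max = b/T = 2.898×10⁻³ / 31200 = 9.29×10^-8 m = 92.88 nm.

92.9 nm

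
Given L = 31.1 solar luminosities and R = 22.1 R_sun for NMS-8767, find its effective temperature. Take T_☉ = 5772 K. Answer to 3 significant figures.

2.90×10^3 K

T/T_☉ = (L/L_☉)^(1/4) / (R/R_☉)^(1/2)
T = 5772 × (31.1)^(1/4) / √(22.1) = 5772 × 2.362 / 4.701 = 2899 K.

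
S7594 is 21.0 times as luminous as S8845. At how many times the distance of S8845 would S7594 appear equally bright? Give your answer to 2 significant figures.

Equal flux requires L_S7594/d_S7594² = L_S8845/d_S8845², so d_S7594/d_S8845 = √(L_S7594/L_S8845)
= √(21.0) = 4.583.

4.6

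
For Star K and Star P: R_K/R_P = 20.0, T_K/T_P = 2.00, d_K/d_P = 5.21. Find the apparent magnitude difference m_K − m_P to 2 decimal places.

L_K/L_P = (20.0)²(2.00)⁴ = 6400.
F_K/F_P = (L_K/L_P)/(d_K/d_P)² = 6400/27.14 = 235.8.
m_K − m_P = −2.5 log₁₀(235.8) = -5.93.

-5.93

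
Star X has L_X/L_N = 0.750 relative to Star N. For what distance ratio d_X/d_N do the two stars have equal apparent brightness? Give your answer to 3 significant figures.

Equal flux requires L_X/d_X² = L_N/d_N², so d_X/d_N = √(L_X/L_N)
= √(0.750) = 0.8660.

0.866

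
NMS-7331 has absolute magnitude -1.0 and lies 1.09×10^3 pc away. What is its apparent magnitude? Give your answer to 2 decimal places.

9.19

m = M + 5 log₁₀(d/10 pc) = -1.0 + 5 log₁₀(1.09×10^3/10)
  = -1.0 + 5 × 2.037 = -1.0 + 10.19 = 9.19.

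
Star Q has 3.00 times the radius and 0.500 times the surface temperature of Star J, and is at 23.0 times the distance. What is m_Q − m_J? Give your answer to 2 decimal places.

L_Q/L_J = (3.00)²(0.500)⁴ = 0.5625.
F_Q/F_J = (L_Q/L_J)/(d_Q/d_J)² = 0.5625/529.0 = 0.001063.
m_Q − m_J = −2.5 log₁₀(0.001063) = 7.43.

7.43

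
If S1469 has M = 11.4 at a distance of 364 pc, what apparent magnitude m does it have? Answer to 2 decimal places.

19.21

m = M + 5 log₁₀(d/10 pc) = 11.4 + 5 log₁₀(364/10)
  = 11.4 + 5 × 1.561 = 11.4 + 7.81 = 19.21.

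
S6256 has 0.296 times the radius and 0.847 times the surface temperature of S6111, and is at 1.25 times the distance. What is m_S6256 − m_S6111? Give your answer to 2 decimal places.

3.85

L_S6256/L_S6111 = (0.296)²(0.847)⁴ = 0.04509.
F_S6256/F_S6111 = (L_S6256/L_S6111)/(d_S6256/d_S6111)² = 0.04509/1.562 = 0.02886.
m_S6256 − m_S6111 = −2.5 log₁₀(0.02886) = 3.85.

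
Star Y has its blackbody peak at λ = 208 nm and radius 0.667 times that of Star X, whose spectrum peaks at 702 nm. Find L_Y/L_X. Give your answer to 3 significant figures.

Wien's law gives T ∝ 1/λ_max, so T_Y/T_X = λ_X/λ_Y = 702/208 = 3.375.
Then L ∝ R²T⁴ gives L_Y/L_X = (0.667)² × (3.375)⁴ = 0.4449 × 129.7 = 57.72.

57.7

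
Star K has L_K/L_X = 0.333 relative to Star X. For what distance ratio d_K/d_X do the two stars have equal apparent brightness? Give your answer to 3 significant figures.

Equal flux requires L_K/d_K² = L_X/d_X², so d_K/d_X = √(L_K/L_X)
= √(0.333) = 0.5771.

0.577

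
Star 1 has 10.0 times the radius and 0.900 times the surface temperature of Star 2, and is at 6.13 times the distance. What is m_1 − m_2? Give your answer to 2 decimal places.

L_1/L_2 = (10.0)²(0.900)⁴ = 65.61.
F_1/F_2 = (L_1/L_2)/(d_1/d_2)² = 65.61/37.58 = 1.746.
m_1 − m_2 = −2.5 log₁₀(1.746) = -0.61.

-0.61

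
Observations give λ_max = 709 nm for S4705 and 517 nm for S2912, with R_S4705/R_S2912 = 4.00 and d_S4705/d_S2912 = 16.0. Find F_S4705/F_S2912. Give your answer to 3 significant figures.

Wien's law: T_S4705/T_S2912 = λ_S2912/λ_S4705 = 517/709 = 0.7292.
L_S4705/L_S2912 = (R_S4705/R_S2912)²(T_S4705/T_S2912)⁴ = (4.00)²(0.7292)⁴ = 4.524.
F_S4705/F_S2912 = (L_S4705/L_S2912)/(d_S4705/d_S2912)² = 4.524/(16.0)² = 0.01767.

0.0177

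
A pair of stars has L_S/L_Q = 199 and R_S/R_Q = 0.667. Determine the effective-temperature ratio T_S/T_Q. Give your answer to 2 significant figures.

4.6

L ∝ R²T⁴ gives T ∝ (L/R²)^(1/4), so
T_S/T_Q = (199 / 0.667²)^(1/4) = (447.3)^(1/4) = 4.599.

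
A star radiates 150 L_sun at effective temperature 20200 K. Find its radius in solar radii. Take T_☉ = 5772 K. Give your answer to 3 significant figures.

1.00 solar radii

R/R_☉ = √(L/L_☉) / (T/T_☉)² = √(150) / (3.500)²
       = 12.25 / 12.25 = 1.000.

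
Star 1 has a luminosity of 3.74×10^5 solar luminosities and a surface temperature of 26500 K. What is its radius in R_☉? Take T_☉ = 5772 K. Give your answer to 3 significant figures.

R/R_☉ = √(L/L_☉) / (T/T_☉)² = √(3.74×10^5) / (4.591)²
       = 611.6 / 21.08 = 29.01.

29.0 R_☉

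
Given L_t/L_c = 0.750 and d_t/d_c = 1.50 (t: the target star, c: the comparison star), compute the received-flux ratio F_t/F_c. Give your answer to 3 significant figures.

0.333

F = L/(4πd²), so F_t/F_c = (L_t/L_c) / (d_t/d_c)²
= 0.750 / (1.50)² = 0.750 / 2.250 = 0.3333.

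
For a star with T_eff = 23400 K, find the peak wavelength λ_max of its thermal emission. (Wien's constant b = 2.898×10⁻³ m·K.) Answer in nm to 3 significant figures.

124 nm

λ_max = b/T = 2.898×10⁻³ / 23400 = 1.24×10^-7 m = 123.8 nm.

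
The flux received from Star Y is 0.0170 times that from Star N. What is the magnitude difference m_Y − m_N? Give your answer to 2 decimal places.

4.42

m_Y − m_N = −2.5 log₁₀(F_Y/F_N) = −2.5 log₁₀(0.0170) = −2.5 × (-1.770) = 4.424.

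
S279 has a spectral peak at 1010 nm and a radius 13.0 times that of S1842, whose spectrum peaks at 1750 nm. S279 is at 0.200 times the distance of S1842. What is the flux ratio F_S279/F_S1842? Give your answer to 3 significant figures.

Wien's law: T_S279/T_S1842 = λ_S1842/λ_S279 = 1750/1010 = 1.733.
L_S279/L_S1842 = (R_S279/R_S1842)²(T_S279/T_S1842)⁴ = (13.0)²(1.733)⁴ = 1523.
F_S279/F_S1842 = (L_S279/L_S1842)/(d_S279/d_S1842)² = 1523/(0.200)² = 3.808×10^4.

3.81×10^4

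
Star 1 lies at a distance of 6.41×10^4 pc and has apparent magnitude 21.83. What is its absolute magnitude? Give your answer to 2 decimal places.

M = m − 5 log₁₀(d/10 pc) = 21.83 − 5 log₁₀(6.41×10^4/10)
  = 21.83 − 5 × 3.807 = 21.83 − 19.03 = 2.80.

2.80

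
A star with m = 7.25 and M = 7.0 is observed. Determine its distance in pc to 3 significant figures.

11.2 pc

m − M = 5 log₁₀(d/10 pc)
7.25 − (7.0) = 0.25 = 5 log₁₀(d/10)
d = 10 × 10^(0.25/5) = 10 × 10^0.050 = 11.22 pc.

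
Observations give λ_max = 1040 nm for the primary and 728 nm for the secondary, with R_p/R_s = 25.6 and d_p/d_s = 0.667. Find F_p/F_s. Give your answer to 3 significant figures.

354

Wien's law: T_p/T_s = λ_s/λ_p = 728/1040 = 0.7000.
L_p/L_s = (R_p/R_s)²(T_p/T_s)⁴ = (25.6)²(0.7000)⁴ = 157.4.
F_p/F_s = (L_p/L_s)/(d_p/d_s)² = 157.4/(0.667)² = 353.7.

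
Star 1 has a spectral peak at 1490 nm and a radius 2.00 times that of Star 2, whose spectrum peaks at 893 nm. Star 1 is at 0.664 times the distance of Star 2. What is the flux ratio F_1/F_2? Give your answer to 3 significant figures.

1.17

Wien's law: T_1/T_2 = λ_2/λ_1 = 893/1490 = 0.5993.
L_1/L_2 = (R_1/R_2)²(T_1/T_2)⁴ = (2.00)²(0.5993)⁴ = 0.5161.
F_1/F_2 = (L_1/L_2)/(d_1/d_2)² = 0.5161/(0.664)² = 1.171.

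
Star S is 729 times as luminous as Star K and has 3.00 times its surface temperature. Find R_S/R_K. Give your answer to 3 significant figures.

3.00

L ∝ R²T⁴ gives R ∝ √L / T², so
R_S/R_K = √(729) / (3.00)² = 27.00 / 9.000 = 3.000.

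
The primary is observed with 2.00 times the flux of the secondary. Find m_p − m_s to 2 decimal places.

-0.75

m_p − m_s = −2.5 log₁₀(F_p/F_s) = −2.5 log₁₀(2.00) = −2.5 × (0.301) = -0.753.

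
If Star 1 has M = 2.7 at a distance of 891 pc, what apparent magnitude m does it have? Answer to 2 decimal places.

m = M + 5 log₁₀(d/10 pc) = 2.7 + 5 log₁₀(891/10)
  = 2.7 + 5 × 1.950 = 2.7 + 9.75 = 12.45.

12.45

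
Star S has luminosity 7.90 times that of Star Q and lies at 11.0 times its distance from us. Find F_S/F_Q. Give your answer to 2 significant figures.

0.065

F = L/(4πd²), so F_S/F_Q = (L_S/L_Q) / (d_S/d_Q)²
= 7.90 / (11.0)² = 7.90 / 121.0 = 0.06529.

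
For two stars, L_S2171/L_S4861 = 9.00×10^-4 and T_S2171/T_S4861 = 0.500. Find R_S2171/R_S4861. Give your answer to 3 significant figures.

L ∝ R²T⁴ gives R ∝ √L / T², so
R_S2171/R_S4861 = √(9.00×10^-4) / (0.500)² = 0.03000 / 0.2500 = 0.1200.

0.120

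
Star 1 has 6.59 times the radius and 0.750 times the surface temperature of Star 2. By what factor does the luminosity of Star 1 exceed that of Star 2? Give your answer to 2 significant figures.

14

From the Stefan–Boltzmann law, L ∝ R²T⁴, so
L_1/L_2 = (R_1/R_2)² (T_1/T_2)⁴ = (6.59)² × (0.750)⁴ = 43.43 × 0.3164 = 13.74.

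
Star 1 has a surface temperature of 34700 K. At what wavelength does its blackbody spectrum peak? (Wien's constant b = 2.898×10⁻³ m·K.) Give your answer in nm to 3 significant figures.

83.5 nm

λ_max = b/T = 2.898×10⁻³ / 34700 = 8.35×10^-8 m = 83.52 nm.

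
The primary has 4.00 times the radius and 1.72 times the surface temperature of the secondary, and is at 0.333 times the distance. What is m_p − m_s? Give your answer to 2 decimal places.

L_p/L_s = (4.00)²(1.72)⁴ = 140.0.
F_p/F_s = (L_p/L_s)/(d_p/d_s)² = 140.0/0.1109 = 1263.
m_p − m_s = −2.5 log₁₀(1263) = -7.75.

-7.75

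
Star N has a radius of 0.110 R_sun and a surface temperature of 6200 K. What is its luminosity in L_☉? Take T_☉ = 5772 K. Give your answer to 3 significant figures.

L/L_☉ = (R/R_☉)² (T/T_☉)⁴ = (0.110)² × (6200/5772)⁴
       = 0.01210 × (1.074)⁴ = 0.01210 × 1.331 = 0.01611.

0.0161 L_☉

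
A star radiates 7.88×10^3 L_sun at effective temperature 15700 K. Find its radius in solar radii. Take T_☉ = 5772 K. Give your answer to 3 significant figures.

12.0 solar radii

R/R_☉ = √(L/L_☉) / (T/T_☉)² = √(7.88×10^3) / (2.720)²
       = 88.77 / 7.399 = 12.00.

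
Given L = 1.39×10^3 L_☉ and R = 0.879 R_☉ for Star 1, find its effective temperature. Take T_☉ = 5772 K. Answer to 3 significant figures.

3.76×10^4 K

T/T_☉ = (L/L_☉)^(1/4) / (R/R_☉)^(1/2)
T = 5772 × (1.39×10^3)^(1/4) / √(0.879) = 5772 × 6.106 / 0.9375 = 3.759×10^4 K.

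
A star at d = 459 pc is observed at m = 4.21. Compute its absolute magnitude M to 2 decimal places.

M = m − 5 log₁₀(d/10 pc) = 4.21 − 5 log₁₀(459/10)
  = 4.21 − 5 × 1.662 = 4.21 − 8.31 = -4.10.

-4.10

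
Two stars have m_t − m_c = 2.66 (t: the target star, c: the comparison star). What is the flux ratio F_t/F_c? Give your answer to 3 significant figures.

0.0863

F_t/F_c = 10^(−(m_t − m_c)/2.5) = 10^(-2.66/2.5) = 10^-1.064 = 0.08630.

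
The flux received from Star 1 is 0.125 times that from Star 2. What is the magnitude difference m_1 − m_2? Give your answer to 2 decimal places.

2.26

m_1 − m_2 = −2.5 log₁₀(F_1/F_2) = −2.5 log₁₀(0.125) = −2.5 × (-0.903) = 2.258.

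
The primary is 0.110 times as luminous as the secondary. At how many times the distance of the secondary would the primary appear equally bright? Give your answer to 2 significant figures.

Equal flux requires L_p/d_p² = L_s/d_s², so d_p/d_s = √(L_p/L_s)
= √(0.110) = 0.3317.

0.33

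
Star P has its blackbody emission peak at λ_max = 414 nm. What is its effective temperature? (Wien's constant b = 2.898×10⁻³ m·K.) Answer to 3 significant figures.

T = b/λ_max = 2.898×10⁻³ / (414×10⁻⁹) = 7000 K.

7.00×10^3 K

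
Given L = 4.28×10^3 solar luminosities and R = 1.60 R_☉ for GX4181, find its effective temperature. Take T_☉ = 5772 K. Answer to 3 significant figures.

T/T_☉ = (L/L_☉)^(1/4) / (R/R_☉)^(1/2)
T = 5772 × (4.28×10^3)^(1/4) / √(1.60) = 5772 × 8.088 / 1.265 = 3.691×10^4 K.

3.69×10^4 K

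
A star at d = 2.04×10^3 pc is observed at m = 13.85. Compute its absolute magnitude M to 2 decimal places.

2.30

M = m − 5 log₁₀(d/10 pc) = 13.85 − 5 log₁₀(2.04×10^3/10)
  = 13.85 − 5 × 2.310 = 13.85 − 11.55 = 2.30.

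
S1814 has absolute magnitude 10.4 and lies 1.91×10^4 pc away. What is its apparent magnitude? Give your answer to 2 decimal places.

26.81

m = M + 5 log₁₀(d/10 pc) = 10.4 + 5 log₁₀(1.91×10^4/10)
  = 10.4 + 5 × 3.281 = 10.4 + 16.41 = 26.81.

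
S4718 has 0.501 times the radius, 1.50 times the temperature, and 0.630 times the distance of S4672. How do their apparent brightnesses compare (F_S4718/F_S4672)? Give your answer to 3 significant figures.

L_S4718/L_S4672 = (R_S4718/R_S4672)²(T_S4718/T_S4672)⁴ = (0.501)² × (1.50)⁴ = 1.271.
F_S4718/F_S4672 = (L_S4718/L_S4672)/(d_S4718/d_S4672)² = 1.271 / (0.630)² = 3.202.

3.20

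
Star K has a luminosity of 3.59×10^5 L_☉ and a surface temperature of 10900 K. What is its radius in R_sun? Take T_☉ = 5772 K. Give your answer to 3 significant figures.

R/R_☉ = √(L/L_☉) / (T/T_☉)² = √(3.59×10^5) / (1.888)²
       = 599.2 / 3.566 = 168.0.

168 R_sun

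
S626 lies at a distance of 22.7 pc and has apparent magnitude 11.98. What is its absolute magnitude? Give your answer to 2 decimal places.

M = m − 5 log₁₀(d/10 pc) = 11.98 − 5 log₁₀(22.7/10)
  = 11.98 − 5 × 0.356 = 11.98 − 1.78 = 10.20.

10.20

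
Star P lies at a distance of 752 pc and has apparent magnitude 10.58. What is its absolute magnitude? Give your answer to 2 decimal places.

M = m − 5 log₁₀(d/10 pc) = 10.58 − 5 log₁₀(752/10)
  = 10.58 − 5 × 1.876 = 10.58 − 9.38 = 1.20.

1.20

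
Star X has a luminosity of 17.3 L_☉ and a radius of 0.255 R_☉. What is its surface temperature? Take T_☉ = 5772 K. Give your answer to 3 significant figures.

2.33×10^4 K

T/T_☉ = (L/L_☉)^(1/4) / (R/R_☉)^(1/2)
T = 5772 × (17.3)^(1/4) / √(0.255) = 5772 × 2.039 / 0.5050 = 2.331×10^4 K.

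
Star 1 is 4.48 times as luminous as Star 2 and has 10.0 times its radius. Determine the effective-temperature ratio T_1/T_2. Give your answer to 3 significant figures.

0.460

L ∝ R²T⁴ gives T ∝ (L/R²)^(1/4), so
T_1/T_2 = (4.48 / 10.0²)^(1/4) = (0.04480)^(1/4) = 0.4601.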